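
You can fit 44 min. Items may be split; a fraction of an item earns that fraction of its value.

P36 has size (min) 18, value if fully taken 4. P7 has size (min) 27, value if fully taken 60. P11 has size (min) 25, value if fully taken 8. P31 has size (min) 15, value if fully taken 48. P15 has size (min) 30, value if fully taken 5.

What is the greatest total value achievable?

108.64

Best value per unit of size first: P31 48/15≈3.2, P7 60/27≈2.22, P11 8/25≈0.32, P36 4/18≈0.222, P15 5/30≈0.167.
Take all of P31 (15 min, value 48) → 29 min left.
P7: take in full, 27 min for value 60 → 2 left.
2 min left: a 2/25 share of P11 gives 8×2/25 = 0.64.
Total value = 108.64.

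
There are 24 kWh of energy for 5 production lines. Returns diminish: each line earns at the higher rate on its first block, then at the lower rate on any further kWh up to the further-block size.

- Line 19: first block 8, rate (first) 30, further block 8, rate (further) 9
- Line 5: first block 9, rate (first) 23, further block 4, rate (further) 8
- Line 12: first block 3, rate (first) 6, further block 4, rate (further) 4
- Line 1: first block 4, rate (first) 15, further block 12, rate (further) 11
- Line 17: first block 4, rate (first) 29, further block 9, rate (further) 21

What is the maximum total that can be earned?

626

Order all 10 blocks by rate: Line 19/tier1 30 > Line 17/tier1 29 > Line 5/tier1 23 > Line 17/tier2 21 > Line 1/tier1 15 > Line 1/tier2 11 > Line 19/tier2 9 > Line 5/tier2 8 > Line 12/tier1 6 > Line 12/tier2 4.
Line 19/tier1 (30): +8 — 16 left.
Line 17 tier1 at 29: fill all 4 — 12 left.
Line 5 tier1 at 23: fill all 9 — 3 left.
3 remain; put them into Line 17 tier2 at 21.
Total = 30×8 + 29×4 + 23×9 + 21×3 = 626.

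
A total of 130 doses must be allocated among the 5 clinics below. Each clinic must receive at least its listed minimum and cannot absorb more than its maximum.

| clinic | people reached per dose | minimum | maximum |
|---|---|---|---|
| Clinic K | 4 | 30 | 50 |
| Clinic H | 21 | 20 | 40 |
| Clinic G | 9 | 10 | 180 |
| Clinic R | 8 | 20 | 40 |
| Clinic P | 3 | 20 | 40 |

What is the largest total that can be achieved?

1360

Meeting every minimum uses 30+20+10+20+20 = 100 doses, leaving 30.
Order the clinics by people reached per dose: Clinic H 21 > Clinic G 9 > Clinic R 8 > Clinic K 4 > Clinic P 3.
Give Clinic H 20 more to hit its cap of 40 — 10 left.
Only 10 left; Clinic G takes them to reach 20.
Total = 4×30 + 21×40 + 9×20 + 8×20 + 3×20 = 1360.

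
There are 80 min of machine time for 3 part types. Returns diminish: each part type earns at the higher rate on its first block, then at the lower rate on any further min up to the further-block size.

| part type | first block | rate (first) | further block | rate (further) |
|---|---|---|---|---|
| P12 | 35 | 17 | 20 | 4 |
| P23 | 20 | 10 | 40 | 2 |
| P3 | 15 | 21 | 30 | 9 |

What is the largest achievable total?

Rank every tier by rate: P3/T1 21 > P12/T1 17 > P23/T1 10 > P3/T2 9 > P12/T2 4 > P23/T2 2.
P3 T1 at 21: fill all 15 — 65 left.
Fill P12 T1 block (35 at 17) — 30 left.
P23 T1 at 10: fill all 20 — 10 left.
P3/T2: +10 of 30 at 9; pool empty.
Total = 21×15 + 17×35 + 10×20 + 9×10 = 1200.

1200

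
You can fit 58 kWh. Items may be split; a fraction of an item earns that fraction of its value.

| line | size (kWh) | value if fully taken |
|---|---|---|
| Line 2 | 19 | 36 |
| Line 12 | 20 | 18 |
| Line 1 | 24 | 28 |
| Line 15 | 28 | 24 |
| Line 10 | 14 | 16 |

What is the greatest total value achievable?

80.9

Best value per unit of size first: Line 2 36/19≈1.89, Line 1 28/24≈1.17, Line 10 16/14≈1.14, Line 12 18/20≈0.9, Line 15 24/28≈0.857.
Take all of Line 2 (19 kWh, value 36) ; 39 kWh left.
All 24 kWh of Line 1 fit (value 28) ; 15 remain.
Take all of Line 10 (14 kWh, value 16) ; 1 kWh left.
1 kWh left: a 1/20 share of Line 12 gives 18×1/20 = 0.9.
Total value = 80.9.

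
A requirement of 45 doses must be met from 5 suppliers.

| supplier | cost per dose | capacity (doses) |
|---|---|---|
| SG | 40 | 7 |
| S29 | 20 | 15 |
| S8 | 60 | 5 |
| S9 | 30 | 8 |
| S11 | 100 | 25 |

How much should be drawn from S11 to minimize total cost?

Cheapest first:
Take 15 from S29 at 20 → need 30 more.
S9 at 30: take all 8 doses → 22 still needed.
Take 7 from SG at 40 → need 15 more.
S8 (60): use full 5 → 10 doses to go.
Take 10 from S11 at 100 to finish.

10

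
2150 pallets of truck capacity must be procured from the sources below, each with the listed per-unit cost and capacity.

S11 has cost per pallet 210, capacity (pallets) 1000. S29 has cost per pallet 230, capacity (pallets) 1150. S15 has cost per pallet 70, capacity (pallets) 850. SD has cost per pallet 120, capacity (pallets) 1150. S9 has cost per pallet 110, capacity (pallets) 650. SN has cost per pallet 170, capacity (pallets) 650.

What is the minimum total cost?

209000

Use sources in increasing cost order.
S15 (70): use full 850 → 1300 pallets to go.
S9 (110): use full 650 → 650 pallets to go.
SD at 120: take 650 of its 1150 → requirement met.
SN, S11, S29: unused.
Cost = 850×70 + 650×110 + 650×120 = 209000.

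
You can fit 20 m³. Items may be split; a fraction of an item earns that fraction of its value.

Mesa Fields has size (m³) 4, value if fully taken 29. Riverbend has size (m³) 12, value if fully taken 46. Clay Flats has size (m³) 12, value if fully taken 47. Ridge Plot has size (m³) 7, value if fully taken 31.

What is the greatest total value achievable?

95.25

Best value per unit of size first: Mesa Fields 29/4≈7.25, Ridge Plot 31/7≈4.43, Clay Flats 47/12≈3.92, Riverbend 46/12≈3.83.
Mesa Fields: take in full, 4 m³ for value 29 — 16 left.
All 7 m³ of Ridge Plot fit (value 31) — 9 remain.
Fill the last 9 m³ with part of Clay Flats: 9/12 of it earns 35.25.
Total value = 95.25.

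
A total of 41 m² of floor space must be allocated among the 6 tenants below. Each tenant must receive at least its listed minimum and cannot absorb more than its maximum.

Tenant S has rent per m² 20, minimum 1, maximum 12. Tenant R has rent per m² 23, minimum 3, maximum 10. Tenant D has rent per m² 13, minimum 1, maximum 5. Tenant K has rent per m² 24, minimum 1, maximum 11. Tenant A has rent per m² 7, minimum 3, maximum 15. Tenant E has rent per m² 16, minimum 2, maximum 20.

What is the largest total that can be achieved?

832

Meeting every minimum uses 1+3+1+1+3+2 = 11 m², leaving 30.
Order the tenants by rent per m²: Tenant K 24 > Tenant R 23 > Tenant S 20 > Tenant E 16 > Tenant D 13 > Tenant A 7.
Give Tenant K 10 more to hit its cap of 11 → 20 left.
Give Tenant R 7 more to hit its cap of 10 → 13 left.
Tenant S takes 11 more to reach its cap of 12 → 2 left.
Only 2 left; Tenant E takes them to reach 4.
Total = 20×12 + 23×10 + 13×1 + 24×11 + 7×3 + 16×4 = 832.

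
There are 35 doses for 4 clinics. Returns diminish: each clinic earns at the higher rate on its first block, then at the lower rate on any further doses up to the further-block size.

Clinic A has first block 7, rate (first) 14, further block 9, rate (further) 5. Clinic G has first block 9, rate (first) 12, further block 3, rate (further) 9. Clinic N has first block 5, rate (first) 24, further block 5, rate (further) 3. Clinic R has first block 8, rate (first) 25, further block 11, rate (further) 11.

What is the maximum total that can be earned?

Treat each block as its own option and order by rate: Clinic R/tier1 25 > Clinic N/tier1 24 > Clinic A/tier1 14 > Clinic G/tier1 12 > Clinic R/tier2 11 > Clinic G/tier2 9 > Clinic A/tier2 5 > Clinic N/tier2 3.
Clinic R tier1 at 25: fill all 8 — 27 left.
Clinic N/tier1 (24): +5 — 22 left.
Clinic A tier1 at 14: fill all 7 — 15 left.
Clinic G/tier1 (12): +9 — 6 left.
Clinic R tier2 at 11: only 6 left, fill 6.
Total = 25×8 + 24×5 + 14×7 + 12×9 + 11×6 = 592.

592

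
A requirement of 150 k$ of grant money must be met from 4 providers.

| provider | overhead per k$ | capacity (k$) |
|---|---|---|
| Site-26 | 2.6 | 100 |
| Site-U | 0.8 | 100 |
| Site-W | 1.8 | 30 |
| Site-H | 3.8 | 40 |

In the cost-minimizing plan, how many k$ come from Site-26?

20

Fill from the cheapest provider first.
Site-U at 0.8: take all 100 k$ — 50 still needed.
Site-W at 1.8: take all 30 k$ — 20 still needed.
Site-26 at 2.6: take 20 of its 100 — requirement met.
Site-H: unused.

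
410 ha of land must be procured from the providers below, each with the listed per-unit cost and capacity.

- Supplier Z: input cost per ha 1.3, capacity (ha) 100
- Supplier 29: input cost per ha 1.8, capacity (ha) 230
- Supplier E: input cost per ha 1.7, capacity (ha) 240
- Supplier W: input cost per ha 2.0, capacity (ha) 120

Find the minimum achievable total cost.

664

Fill from the cheapest provider first.
Supplier Z (1.3): use full 100 — 310 ha to go.
Supplier E at 1.7: take all 240 ha — 70 still needed.
Supplier 29 at 1.8: take 70 of its 230 — requirement met.
Supplier W: unused.
Cost = 100×1.3 + 240×1.7 + 70×1.8 = 664.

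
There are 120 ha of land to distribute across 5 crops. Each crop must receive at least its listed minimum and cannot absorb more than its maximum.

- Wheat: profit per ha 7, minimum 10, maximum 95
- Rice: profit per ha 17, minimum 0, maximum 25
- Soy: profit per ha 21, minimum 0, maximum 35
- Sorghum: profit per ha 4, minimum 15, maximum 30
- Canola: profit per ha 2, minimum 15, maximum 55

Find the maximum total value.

1460

Meeting every minimum uses 10+0+0+15+15 = 40 ha, leaving 80.
Highest profit per ha first: Soy 21 > Rice 17 > Wheat 7 > Sorghum 4 > Canola 2.
Soy takes 35 more to reach its cap of 35 → 45 left.
Rice takes 25 more to reach its cap of 25 → 20 left.
Wheat has room for 85 more but only 20 remain, so it gets 30.
Total = 7×30 + 17×25 + 21×35 + 4×15 + 2×15 = 1460.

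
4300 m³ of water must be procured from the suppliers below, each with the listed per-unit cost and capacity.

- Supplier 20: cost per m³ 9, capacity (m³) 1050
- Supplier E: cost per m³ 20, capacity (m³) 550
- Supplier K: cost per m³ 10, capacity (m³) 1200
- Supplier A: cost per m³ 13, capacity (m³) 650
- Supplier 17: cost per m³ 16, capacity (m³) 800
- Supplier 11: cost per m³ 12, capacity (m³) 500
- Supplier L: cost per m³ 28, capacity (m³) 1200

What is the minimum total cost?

Use suppliers in increasing cost order.
Take 1050 from Supplier 20 at 9 — need 3250 more.
Supplier K at 10: take all 1200 m³ — 2050 still needed.
Supplier 11 at 12: take all 500 m³ — 1550 still needed.
Supplier A at 13: take all 650 m³ — 900 still needed.
Take 800 from Supplier 17 at 16 — need 100 more.
Supplier E (20): take the remaining 100 — done.
Supplier L: unused.
Cost = 1050×9 + 1200×10 + 500×12 + 650×13 + 800×16 + 100×20 = 50700.

50700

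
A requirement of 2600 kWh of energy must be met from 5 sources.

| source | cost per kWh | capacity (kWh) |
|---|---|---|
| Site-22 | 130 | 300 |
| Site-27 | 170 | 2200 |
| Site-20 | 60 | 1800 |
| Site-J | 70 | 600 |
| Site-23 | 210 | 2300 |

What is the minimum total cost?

176000

Cheapest first:
Site-20 at 60: take all 1800 kWh — 800 still needed.
Take 600 from Site-J at 70 — need 200 more.
Site-22 at 130: take 200 of its 300 — requirement met.
Site-27, Site-23: unused.
Cost = 1800×60 + 600×70 + 200×130 = 176000.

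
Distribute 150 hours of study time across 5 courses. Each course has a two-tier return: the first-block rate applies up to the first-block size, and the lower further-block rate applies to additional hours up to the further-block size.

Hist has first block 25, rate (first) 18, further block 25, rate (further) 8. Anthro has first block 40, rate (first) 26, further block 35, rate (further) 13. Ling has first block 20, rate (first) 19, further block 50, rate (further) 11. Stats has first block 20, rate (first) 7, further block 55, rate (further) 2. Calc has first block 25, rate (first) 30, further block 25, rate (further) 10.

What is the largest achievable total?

3130

Rank every tier by rate: Calc/first 30 > Anthro/first 26 > Ling/first 19 > Hist/first 18 > Anthro/second 13 > Ling/second 11 > Calc/second 10 > Hist/second 8 > Stats/first 7 > Stats/second 2.
Calc first at 30: fill all 25 ; 125 left.
Anthro first at 26: fill all 40 ; 85 left.
Ling first at 19: fill all 20 ; 65 left.
Fill Hist first block (25 at 18) ; 40 left.
Fill Anthro second block (35 at 13) ; 5 left.
Ling second at 11: only 5 left, fill 5.
Total = 30×25 + 26×40 + 19×20 + 18×25 + 13×35 + 11×5 = 3130.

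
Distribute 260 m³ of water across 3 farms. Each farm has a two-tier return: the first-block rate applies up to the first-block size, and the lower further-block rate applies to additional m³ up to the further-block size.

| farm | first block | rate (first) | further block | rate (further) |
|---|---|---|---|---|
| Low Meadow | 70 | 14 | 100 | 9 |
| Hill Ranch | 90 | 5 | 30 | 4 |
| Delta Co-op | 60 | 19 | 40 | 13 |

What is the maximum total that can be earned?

Rank every tier by rate: Delta Co-op/tier1 19 > Low Meadow/tier1 14 > Delta Co-op/tier2 13 > Low Meadow/tier2 9 > Hill Ranch/tier1 5 > Hill Ranch/tier2 4.
Fill Delta Co-op tier1 block (60 at 19) ; 200 left.
Low Meadow tier1 at 14: fill all 70 ; 130 left.
Delta Co-op/tier2 (13): +40 ; 90 left.
Low Meadow tier2 at 9: only 90 left, fill 90.
Total = 19×60 + 14×70 + 13×40 + 9×90 = 3450.

3450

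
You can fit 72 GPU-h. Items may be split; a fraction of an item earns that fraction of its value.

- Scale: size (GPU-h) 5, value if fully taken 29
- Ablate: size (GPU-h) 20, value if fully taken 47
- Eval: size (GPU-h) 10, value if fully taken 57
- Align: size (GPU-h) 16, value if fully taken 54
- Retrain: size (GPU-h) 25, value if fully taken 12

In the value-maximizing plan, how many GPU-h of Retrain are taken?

Sort by value density: Scale 29/5≈5.8, Eval 57/10≈5.7, Align 54/16≈3.38, Ablate 47/20≈2.35, Retrain 12/25≈0.48.
All 5 GPU-h of Scale fit (value 29) — 67 remain.
Eval: take in full, 10 GPU-h for value 57 — 57 left.
Align: take in full, 16 GPU-h for value 54 — 41 left.
Take all of Ablate (20 GPU-h, value 47) — 21 GPU-h left.
Only 21 GPU-h remain; take 21/25 of Retrain for value 12×21/25 = 10.08.

21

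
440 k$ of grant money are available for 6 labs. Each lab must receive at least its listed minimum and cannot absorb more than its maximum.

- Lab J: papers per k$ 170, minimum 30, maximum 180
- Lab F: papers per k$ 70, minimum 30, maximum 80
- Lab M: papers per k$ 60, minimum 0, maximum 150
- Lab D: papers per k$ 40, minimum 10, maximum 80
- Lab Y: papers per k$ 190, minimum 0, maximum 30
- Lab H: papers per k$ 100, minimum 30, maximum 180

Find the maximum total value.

Meeting every minimum uses 30+30+0+10+0+30 = 100 k$, leaving 340.
Order the labs by papers per k$: Lab Y 190 > Lab J 170 > Lab H 100 > Lab F 70 > Lab M 60 > Lab D 40.
Give Lab Y 30 more to hit its cap of 30 → 310 left.
Give Lab J 150 more to hit its cap of 180 → 160 left.
Lab H: +150 to 180 (cap) → 10 left.
Lab F has room for 50 more but only 10 remain, so it gets 40.
Total = 170×180 + 70×40 + 40×10 + 190×30 + 100×180 = 57500.

57500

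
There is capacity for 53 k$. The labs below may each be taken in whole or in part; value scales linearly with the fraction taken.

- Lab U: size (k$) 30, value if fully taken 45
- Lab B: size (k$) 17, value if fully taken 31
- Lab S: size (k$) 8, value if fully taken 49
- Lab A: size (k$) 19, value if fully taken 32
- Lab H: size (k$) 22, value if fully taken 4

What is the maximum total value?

125.5

Best value per unit of size first: Lab S 49/8≈6.12, Lab B 31/17≈1.82, Lab A 32/19≈1.68, Lab U 45/30≈1.5, Lab H 4/22≈0.182.
Lab S: take in full, 8 k$ for value 49 → 45 left.
Take all of Lab B (17 k$, value 31) → 28 k$ left.
Lab A: take in full, 19 k$ for value 32 → 9 left.
Fill the last 9 k$ with part of Lab U: 9/30 of it earns 13.5.
Total value = 125.5.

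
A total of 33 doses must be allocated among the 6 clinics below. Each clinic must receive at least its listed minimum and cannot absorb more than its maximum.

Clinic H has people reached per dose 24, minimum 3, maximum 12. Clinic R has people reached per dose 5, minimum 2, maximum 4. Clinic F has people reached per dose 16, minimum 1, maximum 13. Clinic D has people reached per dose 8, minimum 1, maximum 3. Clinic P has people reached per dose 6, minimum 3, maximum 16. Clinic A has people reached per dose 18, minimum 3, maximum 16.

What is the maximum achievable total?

Meeting every minimum uses 3+2+1+1+3+3 = 13 doses, leaving 20.
Order the clinics by people reached per dose: Clinic H 24 > Clinic A 18 > Clinic F 16 > Clinic D 8 > Clinic P 6 > Clinic R 5.
Clinic H takes 9 more to reach its cap of 12 — 11 left.
Only 11 left; Clinic A takes them to reach 14.
Total = 24×12 + 5×2 + 16×1 + 8×1 + 6×3 + 18×14 = 592.

592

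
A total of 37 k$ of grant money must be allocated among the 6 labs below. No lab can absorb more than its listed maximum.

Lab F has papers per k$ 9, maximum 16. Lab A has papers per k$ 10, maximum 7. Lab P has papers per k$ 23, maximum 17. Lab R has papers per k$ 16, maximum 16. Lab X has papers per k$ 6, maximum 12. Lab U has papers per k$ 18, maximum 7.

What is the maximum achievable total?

725

Rank by papers per k$: Lab P 23 > Lab U 18 > Lab R 16 > Lab A 10 > Lab F 9 > Lab X 6.
Give Lab P 17 to hit its cap of 17 → 20 left.
Give Lab U 7 to hit its cap of 7 → 13 left.
Lab R: +13 (room for 16) → 13. Pool exhausted.
Total = 23×17 + 16×13 + 18×7 = 725.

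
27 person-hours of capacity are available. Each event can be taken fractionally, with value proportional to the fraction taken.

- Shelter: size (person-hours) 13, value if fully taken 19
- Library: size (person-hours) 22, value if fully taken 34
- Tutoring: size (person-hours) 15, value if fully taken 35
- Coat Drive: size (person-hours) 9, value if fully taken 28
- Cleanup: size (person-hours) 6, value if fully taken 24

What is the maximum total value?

Rank by value-to-size ratio: Cleanup 24/6≈4, Coat Drive 28/9≈3.11, Tutoring 35/15≈2.33, Library 34/22≈1.55, Shelter 19/13≈1.46.
Take all of Cleanup (6 person-hours, value 24) ; 21 person-hours left.
Take all of Coat Drive (9 person-hours, value 28) ; 12 person-hours left.
Only 12 person-hours remain; take 12/15 of Tutoring for value 35×12/15 = 28.
Total value = 80.

80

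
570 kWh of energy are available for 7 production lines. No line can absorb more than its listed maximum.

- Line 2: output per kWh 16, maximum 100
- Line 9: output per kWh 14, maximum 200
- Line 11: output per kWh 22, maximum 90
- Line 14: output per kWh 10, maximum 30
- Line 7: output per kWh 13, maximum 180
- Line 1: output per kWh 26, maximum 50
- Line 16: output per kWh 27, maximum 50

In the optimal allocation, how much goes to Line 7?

80

Order the production lines by output per kWh: Line 16 27 > Line 1 26 > Line 11 22 > Line 2 16 > Line 9 14 > Line 7 13 > Line 14 10.
Line 16 takes 50 to reach its cap of 50 — 520 left.
Give Line 1 50 to hit its cap of 50 — 470 left.
Line 11: +90 to 90 (cap) — 380 left.
Give Line 2 100 to hit its cap of 100 — 280 left.
Line 9 takes 200 to reach its cap of 200 — 80 left.
Line 7 has room for 180 but only 80 remain, so it gets 80.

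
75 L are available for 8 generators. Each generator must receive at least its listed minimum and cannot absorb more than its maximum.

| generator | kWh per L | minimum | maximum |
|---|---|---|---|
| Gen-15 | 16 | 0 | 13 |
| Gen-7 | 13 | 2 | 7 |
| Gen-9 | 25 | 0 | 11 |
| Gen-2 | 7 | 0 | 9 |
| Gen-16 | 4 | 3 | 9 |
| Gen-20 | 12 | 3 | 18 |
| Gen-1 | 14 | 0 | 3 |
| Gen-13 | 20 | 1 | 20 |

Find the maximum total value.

1244

Meeting every minimum uses 0+2+0+0+3+3+0+1 = 9 L, leaving 66.
Rank by kWh per L: Gen-9 25 > Gen-13 20 > Gen-15 16 > Gen-1 14 > Gen-7 13 > Gen-20 12 > Gen-2 7 > Gen-16 4.
Give Gen-9 11 more to hit its cap of 11 ; 55 left.
Gen-13: +19 to 20 (cap) ; 36 left.
Give Gen-15 13 more to hit its cap of 13 ; 23 left.
Gen-1 takes 3 more to reach its cap of 3 ; 20 left.
Gen-7: +5 to 7 (cap) ; 15 left.
Gen-20 takes 15 more to reach its cap of 18 ; 0 left.
Total = 16×13 + 13×7 + 25×11 + 4×3 + 12×18 + 14×3 + 20×20 = 1244.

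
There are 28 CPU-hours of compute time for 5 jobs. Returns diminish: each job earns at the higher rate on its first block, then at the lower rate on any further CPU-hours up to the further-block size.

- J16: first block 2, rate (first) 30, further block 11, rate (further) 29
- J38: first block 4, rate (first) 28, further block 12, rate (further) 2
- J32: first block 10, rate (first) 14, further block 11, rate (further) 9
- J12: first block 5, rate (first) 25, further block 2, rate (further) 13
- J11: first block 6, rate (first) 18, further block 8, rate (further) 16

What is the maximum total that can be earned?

Treat each block as its own option and order by rate: J16/tier1 30 > J16/tier2 29 > J38/tier1 28 > J12/tier1 25 > J11/tier1 18 > J11/tier2 16 > J32/tier1 14 > J12/tier2 13 > J32/tier2 9 > J38/tier2 2.
J16/tier1 (30): +2 ; 26 left.
J16 tier2 at 29: fill all 11 ; 15 left.
Fill J38 tier1 block (4 at 28) ; 11 left.
J12/tier1 (25): +5 ; 6 left.
J11 tier1 at 18: fill all 6 ; 0 left.
Total = 30×2 + 29×11 + 28×4 + 25×5 + 18×6 = 724.

724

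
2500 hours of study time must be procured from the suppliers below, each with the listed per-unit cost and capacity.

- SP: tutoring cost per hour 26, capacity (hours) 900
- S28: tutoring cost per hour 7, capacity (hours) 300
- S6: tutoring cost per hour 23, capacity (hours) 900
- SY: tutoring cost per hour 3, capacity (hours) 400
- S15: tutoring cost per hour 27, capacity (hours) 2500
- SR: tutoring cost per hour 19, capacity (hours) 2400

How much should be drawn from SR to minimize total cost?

1800

Use suppliers in increasing cost order.
SY at 3: take all 400 hours ; 2100 still needed.
Take 300 from S28 at 7 ; need 1800 more.
SR (19): take the remaining 1800 ; done.
S6, SP, S15: unused.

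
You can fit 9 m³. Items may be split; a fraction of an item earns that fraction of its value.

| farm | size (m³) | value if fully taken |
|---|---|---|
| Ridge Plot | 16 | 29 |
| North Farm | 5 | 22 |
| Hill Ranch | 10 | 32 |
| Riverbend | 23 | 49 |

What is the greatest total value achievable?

Best value per unit of size first: North Farm 22/5≈4.4, Hill Ranch 32/10≈3.2, Riverbend 49/23≈2.13, Ridge Plot 29/16≈1.81.
All 5 m³ of North Farm fit (value 22) ; 4 remain.
Fill the last 4 m³ with part of Hill Ranch: 4/10 of it earns 12.8.
Total value = 34.8.

34.8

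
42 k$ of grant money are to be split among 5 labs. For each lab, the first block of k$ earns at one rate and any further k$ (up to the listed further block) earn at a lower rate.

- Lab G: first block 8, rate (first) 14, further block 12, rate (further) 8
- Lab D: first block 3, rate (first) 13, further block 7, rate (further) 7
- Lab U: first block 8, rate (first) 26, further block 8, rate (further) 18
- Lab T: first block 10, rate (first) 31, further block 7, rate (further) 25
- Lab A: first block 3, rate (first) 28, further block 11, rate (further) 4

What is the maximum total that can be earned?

1005

Order all 10 blocks by rate: Lab T/T1 31 > Lab A/T1 28 > Lab U/T1 26 > Lab T/T2 25 > Lab U/T2 18 > Lab G/T1 14 > Lab D/T1 13 > Lab G/T2 8 > Lab D/T2 7 > Lab A/T2 4.
Lab T T1 at 31: fill all 10 → 32 left.
Fill Lab A T1 block (3 at 28) → 29 left.
Fill Lab U T1 block (8 at 26) → 21 left.
Lab T T2 at 25: fill all 7 → 14 left.
Lab U/T2 (18): +8 → 6 left.
Lab G/T1: +6 of 8 at 14; pool empty.
Total = 31×10 + 28×3 + 26×8 + 25×7 + 18×8 + 14×6 = 1005.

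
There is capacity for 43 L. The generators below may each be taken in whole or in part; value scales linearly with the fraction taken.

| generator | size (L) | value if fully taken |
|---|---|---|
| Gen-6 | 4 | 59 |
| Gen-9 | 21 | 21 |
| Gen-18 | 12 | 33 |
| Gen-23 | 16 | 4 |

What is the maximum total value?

114.5

Rank by value-to-size ratio: Gen-6 59/4≈14.8, Gen-18 33/12≈2.75, Gen-9 21/21≈1, Gen-23 4/16≈0.25.
Gen-6: take in full, 4 L for value 59 ; 39 left.
Take all of Gen-18 (12 L, value 33) ; 27 L left.
Gen-9: take in full, 21 L for value 21 ; 6 left.
6 L left: a 6/16 share of Gen-23 gives 4×6/16 = 1.5.
Total value = 114.5.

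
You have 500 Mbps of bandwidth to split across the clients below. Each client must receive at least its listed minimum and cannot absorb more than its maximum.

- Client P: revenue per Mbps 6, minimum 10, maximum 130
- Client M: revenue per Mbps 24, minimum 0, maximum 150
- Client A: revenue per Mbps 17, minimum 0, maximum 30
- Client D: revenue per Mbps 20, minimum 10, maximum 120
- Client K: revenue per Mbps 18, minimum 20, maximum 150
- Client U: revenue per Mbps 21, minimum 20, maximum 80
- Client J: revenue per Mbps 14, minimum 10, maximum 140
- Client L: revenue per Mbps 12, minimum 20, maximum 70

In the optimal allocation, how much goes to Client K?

110

Meeting every minimum uses 10+0+0+10+20+20+10+20 = 90 Mbps, leaving 410.
Highest revenue per Mbps first: Client M 24 > Client U 21 > Client D 20 > Client K 18 > Client A 17 > Client J 14 > Client L 12 > Client P 6.
Give Client M 150 more to hit its cap of 150 → 260 left.
Give Client U 60 more to hit its cap of 80 → 200 left.
Give Client D 110 more to hit its cap of 120 → 90 left.
Client K: +90 (room for 130) → 110. Pool exhausted.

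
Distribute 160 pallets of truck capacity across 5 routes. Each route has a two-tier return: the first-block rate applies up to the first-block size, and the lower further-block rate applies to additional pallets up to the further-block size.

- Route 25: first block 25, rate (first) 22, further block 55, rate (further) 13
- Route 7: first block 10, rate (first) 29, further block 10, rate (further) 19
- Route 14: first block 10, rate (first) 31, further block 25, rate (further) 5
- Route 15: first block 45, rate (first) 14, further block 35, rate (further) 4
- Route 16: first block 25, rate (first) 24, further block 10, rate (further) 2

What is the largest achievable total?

Rank every tier by rate: Route 14/T1 31 > Route 7/T1 29 > Route 16/T1 24 > Route 25/T1 22 > Route 7/T2 19 > Route 15/T1 14 > Route 25/T2 13 > Route 14/T2 5 > Route 15/T2 4 > Route 16/T2 2.
Route 14 T1 at 31: fill all 10 — 150 left.
Route 7 T1 at 29: fill all 10 — 140 left.
Route 16/T1 (24): +25 — 115 left.
Route 25/T1 (22): +25 — 90 left.
Route 7/T2 (19): +10 — 80 left.
Fill Route 15 T1 block (45 at 14) — 35 left.
Route 25/T2: +35 of 55 at 13; pool empty.
Total = 31×10 + 29×10 + 24×25 + 22×25 + 19×10 + 14×45 + 13×35 = 3025.

3025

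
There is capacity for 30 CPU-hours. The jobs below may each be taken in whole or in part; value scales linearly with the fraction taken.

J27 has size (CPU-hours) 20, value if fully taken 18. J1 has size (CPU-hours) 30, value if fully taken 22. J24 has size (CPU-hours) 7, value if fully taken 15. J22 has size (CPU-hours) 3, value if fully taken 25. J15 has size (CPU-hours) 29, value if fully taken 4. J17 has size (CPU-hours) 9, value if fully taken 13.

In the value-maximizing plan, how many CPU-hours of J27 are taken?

11

Sort by value density: J22 25/3≈8.33, J24 15/7≈2.14, J17 13/9≈1.44, J27 18/20≈0.9, J1 22/30≈0.733, J15 4/29≈0.138.
All 3 CPU-hours of J22 fit (value 25) ; 27 remain.
J24: take in full, 7 CPU-hours for value 15 ; 20 left.
J17: take in full, 9 CPU-hours for value 13 ; 11 left.
Only 11 CPU-hours remain; take 11/20 of J27 for value 18×11/20 = 9.9.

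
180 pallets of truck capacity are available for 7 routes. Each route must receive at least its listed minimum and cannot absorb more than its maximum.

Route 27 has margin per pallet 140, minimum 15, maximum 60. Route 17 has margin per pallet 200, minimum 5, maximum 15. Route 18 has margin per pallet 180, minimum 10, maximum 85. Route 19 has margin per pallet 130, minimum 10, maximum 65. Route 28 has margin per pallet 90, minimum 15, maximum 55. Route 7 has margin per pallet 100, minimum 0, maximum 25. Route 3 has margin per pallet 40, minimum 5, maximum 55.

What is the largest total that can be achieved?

28150

Meeting every minimum uses 15+5+10+10+15+0+5 = 60 pallets, leaving 120.
Rank by margin per pallet: Route 17 200 > Route 18 180 > Route 27 140 > Route 19 130 > Route 7 100 > Route 28 90 > Route 3 40.
Route 17 takes 10 more to reach its cap of 15 — 110 left.
Give Route 18 75 more to hit its cap of 85 — 35 left.
Route 27 has room for 45 more but only 35 remain, so it gets 50.
Total = 140×50 + 200×15 + 180×85 + 130×10 + 90×15 + 40×5 = 28150.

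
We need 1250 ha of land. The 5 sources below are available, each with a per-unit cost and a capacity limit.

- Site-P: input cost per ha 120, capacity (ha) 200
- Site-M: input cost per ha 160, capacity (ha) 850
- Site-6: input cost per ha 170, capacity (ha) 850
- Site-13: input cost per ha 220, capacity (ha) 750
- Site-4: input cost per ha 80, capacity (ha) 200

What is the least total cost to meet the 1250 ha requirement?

176000

Fill from the cheapest source first.
Site-4 (80): use full 200 ; 1050 ha to go.
Site-P (120): use full 200 ; 850 ha to go.
Site-M (160): use full 850 ; 0 ha to go.
Site-6, Site-13: unused.
Cost = 200×80 + 200×120 + 850×160 = 176000.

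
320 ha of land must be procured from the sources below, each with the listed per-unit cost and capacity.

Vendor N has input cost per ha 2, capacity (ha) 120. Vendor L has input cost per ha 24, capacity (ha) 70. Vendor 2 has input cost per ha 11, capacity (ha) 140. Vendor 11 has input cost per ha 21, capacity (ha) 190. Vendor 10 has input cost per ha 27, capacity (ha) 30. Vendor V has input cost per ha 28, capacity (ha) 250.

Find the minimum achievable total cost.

3040

Cheapest first:
Vendor N at 2: take all 120 ha ; 200 still needed.
Vendor 2 (11): use full 140 ; 60 ha to go.
Vendor 11 (21): take the remaining 60 ; done.
Vendor L, Vendor 10, Vendor V: unused.
Cost = 120×2 + 140×11 + 60×21 = 3040.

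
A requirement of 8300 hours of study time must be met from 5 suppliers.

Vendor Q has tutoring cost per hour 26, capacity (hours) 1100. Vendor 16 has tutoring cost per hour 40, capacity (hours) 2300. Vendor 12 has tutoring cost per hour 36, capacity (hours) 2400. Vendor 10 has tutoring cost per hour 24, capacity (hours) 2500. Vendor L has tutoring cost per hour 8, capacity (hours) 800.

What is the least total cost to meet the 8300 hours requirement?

241400

Fill from the cheapest supplier first.
Take 800 from Vendor L at 8 ; need 7500 more.
Take 2500 from Vendor 10 at 24 ; need 5000 more.
Take 1100 from Vendor Q at 26 ; need 3900 more.
Vendor 12 (36): use full 2400 ; 1500 hours to go.
Vendor 16 at 40: take 1500 of its 2300 ; requirement met.
Cost = 800×8 + 2500×24 + 1100×26 + 2400×36 + 1500×40 = 241400.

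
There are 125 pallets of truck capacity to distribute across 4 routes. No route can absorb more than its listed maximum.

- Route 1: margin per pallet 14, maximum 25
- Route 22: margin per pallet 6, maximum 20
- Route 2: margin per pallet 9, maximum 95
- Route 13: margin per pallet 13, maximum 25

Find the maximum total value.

Rank by margin per pallet: Route 1 14 > Route 13 13 > Route 2 9 > Route 22 6.
Route 1: +25 to 25 (cap) — 100 left.
Give Route 13 25 to hit its cap of 25 — 75 left.
Only 75 left; Route 2 takes them to reach 75.
Total = 14×25 + 9×75 + 13×25 = 1350.

1350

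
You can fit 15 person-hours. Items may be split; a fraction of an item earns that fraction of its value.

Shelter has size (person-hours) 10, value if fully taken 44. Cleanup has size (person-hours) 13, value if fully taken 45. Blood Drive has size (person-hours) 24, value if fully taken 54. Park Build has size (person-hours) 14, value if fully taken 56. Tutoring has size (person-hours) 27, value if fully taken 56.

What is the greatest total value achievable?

Sort by value density: Shelter 44/10≈4.4, Park Build 56/14≈4, Cleanup 45/13≈3.46, Blood Drive 54/24≈2.25, Tutoring 56/27≈2.07.
Take all of Shelter (10 person-hours, value 44) → 5 person-hours left.
Fill the last 5 person-hours with part of Park Build: 5/14 of it earns 20.
Total value = 64.

64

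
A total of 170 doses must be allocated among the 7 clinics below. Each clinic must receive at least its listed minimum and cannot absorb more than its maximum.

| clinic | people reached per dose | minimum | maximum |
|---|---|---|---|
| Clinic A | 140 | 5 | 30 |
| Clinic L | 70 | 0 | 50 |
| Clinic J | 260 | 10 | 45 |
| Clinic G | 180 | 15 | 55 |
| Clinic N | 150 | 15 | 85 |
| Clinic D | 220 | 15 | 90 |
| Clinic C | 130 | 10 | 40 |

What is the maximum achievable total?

Meeting every minimum uses 5+0+10+15+15+15+10 = 70 doses, leaving 100.
Order the clinics by people reached per dose: Clinic J 260 > Clinic D 220 > Clinic G 180 > Clinic N 150 > Clinic A 140 > Clinic C 130 > Clinic L 70.
Clinic J: +35 to 45 (cap) → 65 left.
Clinic D: +65 (room for 75) → 80. Pool exhausted.
Total = 140×5 + 260×45 + 180×15 + 150×15 + 220×80 + 130×10 = 36250.

36250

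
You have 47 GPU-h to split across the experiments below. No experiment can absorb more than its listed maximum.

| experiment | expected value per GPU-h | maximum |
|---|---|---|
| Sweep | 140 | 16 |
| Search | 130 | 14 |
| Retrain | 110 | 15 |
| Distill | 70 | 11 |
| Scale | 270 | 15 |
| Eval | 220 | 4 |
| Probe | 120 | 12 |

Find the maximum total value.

8730

Rank by expected value per GPU-h: Scale 270 > Eval 220 > Sweep 140 > Search 130 > Probe 120 > Retrain 110 > Distill 70.
Scale: +15 to 15 (cap) → 32 left.
Give Eval 4 to hit its cap of 4 → 28 left.
Give Sweep 16 to hit its cap of 16 → 12 left.
Only 12 left; Search takes them to reach 12.
Total = 140×16 + 130×12 + 270×15 + 220×4 = 8730.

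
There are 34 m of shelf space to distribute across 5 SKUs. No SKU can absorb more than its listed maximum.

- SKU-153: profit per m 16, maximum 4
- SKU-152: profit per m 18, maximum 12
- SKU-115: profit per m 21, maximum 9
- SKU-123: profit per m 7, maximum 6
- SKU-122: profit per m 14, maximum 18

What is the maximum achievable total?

595

Highest profit per m first: SKU-115 21 > SKU-152 18 > SKU-153 16 > SKU-122 14 > SKU-123 7.
SKU-115 takes 9 to reach its cap of 9 → 25 left.
SKU-152 takes 12 to reach its cap of 12 → 13 left.
SKU-153 takes 4 to reach its cap of 4 → 9 left.
Only 9 left; SKU-122 takes them to reach 9.
Total = 16×4 + 18×12 + 21×9 + 14×9 = 595.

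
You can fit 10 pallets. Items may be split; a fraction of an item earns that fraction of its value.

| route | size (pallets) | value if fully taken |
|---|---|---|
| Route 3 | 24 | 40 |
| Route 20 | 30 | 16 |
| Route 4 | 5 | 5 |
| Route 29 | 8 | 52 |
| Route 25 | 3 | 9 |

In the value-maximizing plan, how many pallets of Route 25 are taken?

Sort by value density: Route 29 52/8≈6.5, Route 25 9/3≈3, Route 3 40/24≈1.67, Route 4 5/5≈1, Route 20 16/30≈0.533.
All 8 pallets of Route 29 fit (value 52) ; 2 remain.
2 pallets left: a 2/3 share of Route 25 gives 9×2/3 = 6.

2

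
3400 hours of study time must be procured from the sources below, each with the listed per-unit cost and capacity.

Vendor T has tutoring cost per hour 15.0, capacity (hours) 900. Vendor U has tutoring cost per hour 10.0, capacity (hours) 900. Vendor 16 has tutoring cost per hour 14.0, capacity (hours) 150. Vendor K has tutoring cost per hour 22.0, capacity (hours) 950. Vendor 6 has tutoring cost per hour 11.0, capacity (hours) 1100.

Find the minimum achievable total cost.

44400

Fill from the cheapest source first.
Vendor U at 10.0: take all 900 hours — 2500 still needed.
Vendor 6 at 11.0: take all 1100 hours — 1400 still needed.
Vendor 16 at 14.0: take all 150 hours — 1250 still needed.
Vendor T at 15.0: take all 900 hours — 350 still needed.
Take 350 from Vendor K at 22.0 to finish.
Cost = 900×10.0 + 1100×11.0 + 150×14.0 + 900×15.0 + 350×22.0 = 44400.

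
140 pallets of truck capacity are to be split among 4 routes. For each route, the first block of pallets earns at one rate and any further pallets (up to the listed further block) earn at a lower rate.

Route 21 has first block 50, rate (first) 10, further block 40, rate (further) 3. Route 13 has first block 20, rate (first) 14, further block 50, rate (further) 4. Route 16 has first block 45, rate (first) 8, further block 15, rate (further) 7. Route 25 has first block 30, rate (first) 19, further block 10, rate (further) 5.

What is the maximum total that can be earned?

1670

Order all 8 blocks by rate: Route 25/first 19 > Route 13/first 14 > Route 21/first 10 > Route 16/first 8 > Route 16/second 7 > Route 25/second 5 > Route 13/second 4 > Route 21/second 3.
Route 25 first at 19: fill all 30 ; 110 left.
Fill Route 13 first block (20 at 14) ; 90 left.
Route 21 first at 10: fill all 50 ; 40 left.
40 remain; put them into Route 16 first at 8.
Total = 19×30 + 14×20 + 10×50 + 8×40 = 1670.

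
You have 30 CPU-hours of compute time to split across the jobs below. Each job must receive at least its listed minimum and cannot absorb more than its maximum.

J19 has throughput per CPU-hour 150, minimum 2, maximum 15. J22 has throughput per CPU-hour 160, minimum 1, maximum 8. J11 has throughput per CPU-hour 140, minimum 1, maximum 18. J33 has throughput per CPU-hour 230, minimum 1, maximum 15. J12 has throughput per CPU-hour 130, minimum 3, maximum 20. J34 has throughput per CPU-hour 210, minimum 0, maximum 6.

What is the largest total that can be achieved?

Meeting every minimum uses 2+1+1+1+3+0 = 8 CPU-hours, leaving 22.
Rank by throughput per CPU-hour: J33 230 > J34 210 > J22 160 > J19 150 > J11 140 > J12 130.
Give J33 14 more to hit its cap of 15 ; 8 left.
J34 takes 6 more to reach its cap of 6 ; 2 left.
Only 2 left; J22 takes them to reach 3.
Total = 150×2 + 160×3 + 140×1 + 230×15 + 130×3 + 210×6 = 6020.

6020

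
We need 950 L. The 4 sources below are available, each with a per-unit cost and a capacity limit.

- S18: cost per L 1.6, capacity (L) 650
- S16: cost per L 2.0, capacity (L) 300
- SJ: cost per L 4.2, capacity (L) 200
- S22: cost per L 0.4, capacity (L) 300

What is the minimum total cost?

1160

Cheapest first:
S22 (0.4): use full 300 ; 650 L to go.
S18 at 1.6: take all 650 L ; 0 still needed.
S16, SJ: unused.
Cost = 300×0.4 + 650×1.6 = 1160.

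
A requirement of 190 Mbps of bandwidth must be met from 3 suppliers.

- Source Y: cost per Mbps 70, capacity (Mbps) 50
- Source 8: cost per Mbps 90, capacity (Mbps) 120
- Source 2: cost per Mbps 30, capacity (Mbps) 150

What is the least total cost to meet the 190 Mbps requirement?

Cheapest first:
Source 2 at 30: take all 150 Mbps → 40 still needed.
Source Y (70): take the remaining 40 → done.
Source 8: unused.
Cost = 150×30 + 40×70 = 7300.

7300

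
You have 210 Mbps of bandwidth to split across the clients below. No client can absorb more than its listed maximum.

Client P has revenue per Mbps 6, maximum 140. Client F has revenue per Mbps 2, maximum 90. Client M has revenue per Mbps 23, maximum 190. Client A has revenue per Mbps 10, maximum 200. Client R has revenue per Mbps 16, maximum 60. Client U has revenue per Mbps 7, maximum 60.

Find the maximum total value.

Highest revenue per Mbps first: Client M 23 > Client R 16 > Client A 10 > Client U 7 > Client P 6 > Client F 2.
Client M: +190 to 190 (cap) → 20 left.
Only 20 left; Client R takes them to reach 20.
Total = 23×190 + 16×20 = 4690.

4690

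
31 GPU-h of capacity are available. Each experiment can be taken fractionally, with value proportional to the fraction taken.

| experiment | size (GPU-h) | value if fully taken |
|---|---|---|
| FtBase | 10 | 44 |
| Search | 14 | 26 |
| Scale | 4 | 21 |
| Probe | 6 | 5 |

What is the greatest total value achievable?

93.5

Rank by value-to-size ratio: Scale 21/4≈5.25, FtBase 44/10≈4.4, Search 26/14≈1.86, Probe 5/6≈0.833.
Take all of Scale (4 GPU-h, value 21) — 27 GPU-h left.
Take all of FtBase (10 GPU-h, value 44) — 17 GPU-h left.
Take all of Search (14 GPU-h, value 26) — 3 GPU-h left.
Only 3 GPU-h remain; take 3/6 of Probe for value 5×3/6 = 2.5.
Total value = 93.5.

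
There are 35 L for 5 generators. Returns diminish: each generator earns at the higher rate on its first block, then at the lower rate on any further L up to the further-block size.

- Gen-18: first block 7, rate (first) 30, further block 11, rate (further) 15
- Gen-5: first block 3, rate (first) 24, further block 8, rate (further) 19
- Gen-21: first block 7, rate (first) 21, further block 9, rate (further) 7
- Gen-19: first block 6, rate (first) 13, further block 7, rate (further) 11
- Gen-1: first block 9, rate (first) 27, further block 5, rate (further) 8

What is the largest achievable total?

839

Order all 10 blocks by rate: Gen-18/tier1 30 > Gen-1/tier1 27 > Gen-5/tier1 24 > Gen-21/tier1 21 > Gen-5/tier2 19 > Gen-18/tier2 15 > Gen-19/tier1 13 > Gen-19/tier2 11 > Gen-1/tier2 8 > Gen-21/tier2 7.
Gen-18 tier1 at 30: fill all 7 → 28 left.
Gen-1 tier1 at 27: fill all 9 → 19 left.
Fill Gen-5 tier1 block (3 at 24) → 16 left.
Gen-21/tier1 (21): +7 → 9 left.
Fill Gen-5 tier2 block (8 at 19) → 1 left.
Gen-18/tier2: +1 of 11 at 15; pool empty.
Total = 30×7 + 27×9 + 24×3 + 21×7 + 19×8 + 15×1 = 839.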